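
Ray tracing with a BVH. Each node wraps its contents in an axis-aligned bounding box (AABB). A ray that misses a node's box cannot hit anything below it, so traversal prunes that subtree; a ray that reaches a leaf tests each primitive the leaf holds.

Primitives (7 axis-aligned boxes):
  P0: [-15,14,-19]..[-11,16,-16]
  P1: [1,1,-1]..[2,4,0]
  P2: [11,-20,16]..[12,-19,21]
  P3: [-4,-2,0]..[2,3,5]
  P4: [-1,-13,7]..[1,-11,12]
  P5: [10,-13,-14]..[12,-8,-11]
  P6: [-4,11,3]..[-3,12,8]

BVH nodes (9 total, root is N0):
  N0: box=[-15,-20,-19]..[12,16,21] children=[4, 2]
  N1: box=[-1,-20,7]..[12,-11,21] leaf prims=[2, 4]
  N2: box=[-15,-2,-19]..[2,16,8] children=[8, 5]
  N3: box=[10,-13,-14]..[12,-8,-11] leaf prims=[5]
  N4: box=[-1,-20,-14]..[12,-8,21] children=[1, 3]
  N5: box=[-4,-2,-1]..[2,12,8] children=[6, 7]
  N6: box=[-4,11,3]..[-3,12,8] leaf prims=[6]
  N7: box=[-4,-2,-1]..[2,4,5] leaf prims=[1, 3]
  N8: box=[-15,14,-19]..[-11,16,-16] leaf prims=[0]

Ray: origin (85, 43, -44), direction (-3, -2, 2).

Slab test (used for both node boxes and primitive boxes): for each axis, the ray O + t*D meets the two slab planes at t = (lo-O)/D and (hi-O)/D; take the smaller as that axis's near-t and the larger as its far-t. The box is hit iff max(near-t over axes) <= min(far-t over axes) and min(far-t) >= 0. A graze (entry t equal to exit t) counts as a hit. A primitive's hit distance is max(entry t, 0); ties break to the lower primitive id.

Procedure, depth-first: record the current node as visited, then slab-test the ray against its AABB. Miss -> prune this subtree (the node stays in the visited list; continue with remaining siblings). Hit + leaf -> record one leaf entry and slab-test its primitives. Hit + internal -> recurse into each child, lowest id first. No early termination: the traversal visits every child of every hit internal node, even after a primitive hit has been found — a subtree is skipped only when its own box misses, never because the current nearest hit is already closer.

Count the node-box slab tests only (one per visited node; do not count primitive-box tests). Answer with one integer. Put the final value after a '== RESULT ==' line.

Traverse from the root:
N0 x:[73/3,100/3] y:[27/2,63/2] z:[25/2,65/2] -> hit [73/3,63/2], descend [2, 4]
  N2 x:[83/3,100/3] y:[27/2,45/2] z:[25/2,26] -> miss, prune
  N4 x:[73/3,86/3] y:[51/2,63/2] z:[15,65/2] -> hit [51/2,86/3], descend [1, 3]
    N1 x:[73/3,86/3] y:[27,63/2] z:[51/2,65/2] -> hit [27,86/3] leaf, test {P2(miss), P4@t=28}
    N3 x:[73/3,25] y:[51/2,28] z:[15,33/2] -> miss, prune

5 AABB tests over nodes [0, 2, 4, 1, 3]; 1 leaf entered; closest P4.

== RESULT ==
5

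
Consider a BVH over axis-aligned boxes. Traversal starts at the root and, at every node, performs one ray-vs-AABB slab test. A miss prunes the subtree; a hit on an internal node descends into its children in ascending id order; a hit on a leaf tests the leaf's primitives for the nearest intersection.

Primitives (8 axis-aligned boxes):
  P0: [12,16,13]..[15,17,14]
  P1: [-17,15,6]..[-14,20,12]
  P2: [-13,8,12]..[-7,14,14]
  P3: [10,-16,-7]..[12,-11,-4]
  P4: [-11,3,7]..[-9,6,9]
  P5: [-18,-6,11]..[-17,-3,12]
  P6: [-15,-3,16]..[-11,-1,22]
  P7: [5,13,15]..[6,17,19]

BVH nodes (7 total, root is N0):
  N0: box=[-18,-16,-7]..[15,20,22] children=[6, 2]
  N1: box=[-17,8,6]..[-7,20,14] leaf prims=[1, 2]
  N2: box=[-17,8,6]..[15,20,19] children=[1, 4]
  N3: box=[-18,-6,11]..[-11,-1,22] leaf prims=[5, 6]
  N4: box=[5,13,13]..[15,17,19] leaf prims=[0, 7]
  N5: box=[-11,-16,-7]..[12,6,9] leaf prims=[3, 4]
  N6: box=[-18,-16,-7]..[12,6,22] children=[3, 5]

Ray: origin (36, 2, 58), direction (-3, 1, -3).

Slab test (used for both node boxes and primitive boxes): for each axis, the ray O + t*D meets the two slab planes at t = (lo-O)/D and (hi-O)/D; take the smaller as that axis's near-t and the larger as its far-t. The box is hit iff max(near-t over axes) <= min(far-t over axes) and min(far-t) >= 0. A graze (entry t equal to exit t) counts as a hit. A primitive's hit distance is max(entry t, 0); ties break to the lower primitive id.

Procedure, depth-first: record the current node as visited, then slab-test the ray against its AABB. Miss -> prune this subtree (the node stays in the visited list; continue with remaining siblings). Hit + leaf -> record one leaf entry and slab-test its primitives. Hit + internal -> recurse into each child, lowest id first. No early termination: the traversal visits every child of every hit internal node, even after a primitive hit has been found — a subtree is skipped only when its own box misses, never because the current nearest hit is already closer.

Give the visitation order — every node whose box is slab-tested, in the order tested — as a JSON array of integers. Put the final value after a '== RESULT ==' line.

Trace the traversal:
N0 x:[7,18] y:[-18,18] z:[12,65/3] -> hit [12,18], descend [2, 6]
  N2 x:[7,53/3] y:[6,18] z:[13,52/3] -> hit [13,52/3], descend [1, 4]
    N1 x:[43/3,53/3] y:[6,18] z:[44/3,52/3] -> hit [44/3,52/3] leaf, test {P1@t=50/3, P2(miss)}
    N4 x:[7,31/3] y:[11,15] z:[13,15] -> miss, prune
  N6 x:[8,18] y:[-18,4] z:[12,65/3] -> miss, prune

5 AABB tests over nodes [0, 2, 1, 4, 6]; 1 leaf entered; closest P1.

== RESULT ==
[0, 2, 1, 4, 6]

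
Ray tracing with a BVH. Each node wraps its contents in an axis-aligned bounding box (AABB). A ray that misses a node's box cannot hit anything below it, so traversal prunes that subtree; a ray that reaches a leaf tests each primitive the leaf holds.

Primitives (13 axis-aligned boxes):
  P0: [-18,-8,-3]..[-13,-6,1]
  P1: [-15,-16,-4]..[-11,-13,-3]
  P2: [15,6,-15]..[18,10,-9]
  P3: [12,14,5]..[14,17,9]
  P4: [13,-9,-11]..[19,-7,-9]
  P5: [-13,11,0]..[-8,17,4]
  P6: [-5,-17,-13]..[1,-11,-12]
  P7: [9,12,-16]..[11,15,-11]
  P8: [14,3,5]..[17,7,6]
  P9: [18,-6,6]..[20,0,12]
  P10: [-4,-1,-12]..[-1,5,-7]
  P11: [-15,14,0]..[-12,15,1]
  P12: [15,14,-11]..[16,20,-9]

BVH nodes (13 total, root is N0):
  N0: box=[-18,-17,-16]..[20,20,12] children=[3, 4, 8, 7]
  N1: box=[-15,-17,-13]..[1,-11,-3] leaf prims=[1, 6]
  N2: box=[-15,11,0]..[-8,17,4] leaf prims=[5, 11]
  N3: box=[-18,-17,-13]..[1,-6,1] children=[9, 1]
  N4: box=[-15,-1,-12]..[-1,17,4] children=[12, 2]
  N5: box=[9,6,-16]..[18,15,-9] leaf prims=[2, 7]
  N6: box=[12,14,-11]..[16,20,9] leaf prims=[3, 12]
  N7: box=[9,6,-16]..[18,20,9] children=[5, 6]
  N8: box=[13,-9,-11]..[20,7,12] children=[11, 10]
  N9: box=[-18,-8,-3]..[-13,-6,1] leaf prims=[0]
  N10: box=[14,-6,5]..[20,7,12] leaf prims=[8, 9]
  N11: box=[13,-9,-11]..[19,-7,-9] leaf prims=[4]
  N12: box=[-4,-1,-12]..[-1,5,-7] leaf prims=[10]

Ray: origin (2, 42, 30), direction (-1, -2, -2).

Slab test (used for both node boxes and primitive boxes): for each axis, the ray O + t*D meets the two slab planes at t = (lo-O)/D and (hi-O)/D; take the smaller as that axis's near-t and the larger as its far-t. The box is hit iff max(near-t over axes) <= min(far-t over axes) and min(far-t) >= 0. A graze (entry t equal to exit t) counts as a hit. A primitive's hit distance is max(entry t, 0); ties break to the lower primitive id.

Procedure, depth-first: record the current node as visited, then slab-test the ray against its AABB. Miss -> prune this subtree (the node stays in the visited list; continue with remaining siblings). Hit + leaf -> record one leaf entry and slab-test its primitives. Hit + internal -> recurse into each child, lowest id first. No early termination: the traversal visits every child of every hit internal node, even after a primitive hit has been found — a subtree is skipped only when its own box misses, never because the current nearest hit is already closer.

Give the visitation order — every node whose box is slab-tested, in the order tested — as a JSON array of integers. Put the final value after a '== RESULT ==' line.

Trace the traversal:
N0 x:[-18,20] y:[11,59/2] z:[9,23] -> hit [11,20], descend [3, 4, 7, 8]
  N3 x:[1,20] y:[24,59/2] z:[29/2,43/2] -> miss, prune
  N4 x:[3,17] y:[25/2,43/2] z:[13,21] -> hit [13,17], descend [2, 12]
    N2 x:[10,17] y:[25/2,31/2] z:[13,15] -> hit [13,15] leaf, test {P5@t=13, P11(miss)}
    N12 x:[3,6] y:[37/2,43/2] z:[37/2,21] -> miss, prune
  N7 x:[-16,-7] y:[11,18] z:[21/2,23] -> miss, prune
  N8 x:[-18,-11] y:[35/2,51/2] z:[9,41/2] -> miss, prune

7 AABB tests over nodes [0, 3, 4, 2, 12, 7, 8]; 1 leaf entered; closest P5.

== RESULT ==
[0, 3, 4, 2, 12, 7, 8]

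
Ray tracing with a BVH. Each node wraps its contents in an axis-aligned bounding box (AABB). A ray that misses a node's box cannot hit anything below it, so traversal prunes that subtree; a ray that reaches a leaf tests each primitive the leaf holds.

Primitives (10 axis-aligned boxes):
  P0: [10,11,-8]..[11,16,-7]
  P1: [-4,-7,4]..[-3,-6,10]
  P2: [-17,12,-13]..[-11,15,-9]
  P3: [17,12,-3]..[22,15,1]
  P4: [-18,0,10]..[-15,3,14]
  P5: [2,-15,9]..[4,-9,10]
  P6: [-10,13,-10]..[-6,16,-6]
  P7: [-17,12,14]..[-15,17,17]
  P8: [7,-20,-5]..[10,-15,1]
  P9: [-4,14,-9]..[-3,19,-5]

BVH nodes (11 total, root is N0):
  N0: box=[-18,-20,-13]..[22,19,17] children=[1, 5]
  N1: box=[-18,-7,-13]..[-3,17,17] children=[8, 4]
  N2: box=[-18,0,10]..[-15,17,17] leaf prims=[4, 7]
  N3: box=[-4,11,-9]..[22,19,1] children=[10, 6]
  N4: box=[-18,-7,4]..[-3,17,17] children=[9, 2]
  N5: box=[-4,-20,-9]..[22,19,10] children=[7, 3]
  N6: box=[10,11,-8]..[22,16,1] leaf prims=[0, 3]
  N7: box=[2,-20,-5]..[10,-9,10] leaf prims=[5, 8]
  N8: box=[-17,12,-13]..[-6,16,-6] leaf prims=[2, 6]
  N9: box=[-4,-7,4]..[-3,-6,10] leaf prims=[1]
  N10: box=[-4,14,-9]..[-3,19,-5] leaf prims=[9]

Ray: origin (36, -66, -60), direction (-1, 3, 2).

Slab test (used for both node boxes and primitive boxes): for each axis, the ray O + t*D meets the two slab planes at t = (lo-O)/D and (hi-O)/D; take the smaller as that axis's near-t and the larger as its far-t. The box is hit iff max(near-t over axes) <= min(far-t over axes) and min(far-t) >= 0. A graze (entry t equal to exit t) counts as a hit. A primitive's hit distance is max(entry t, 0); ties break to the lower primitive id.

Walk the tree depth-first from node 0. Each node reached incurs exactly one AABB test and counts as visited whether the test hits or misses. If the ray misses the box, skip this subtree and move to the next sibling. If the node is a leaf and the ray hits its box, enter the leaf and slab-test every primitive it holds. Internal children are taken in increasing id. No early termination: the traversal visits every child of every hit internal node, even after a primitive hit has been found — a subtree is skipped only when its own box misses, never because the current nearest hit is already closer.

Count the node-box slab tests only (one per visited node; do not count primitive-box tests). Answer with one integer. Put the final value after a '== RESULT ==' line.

Walk:
N0 x:[14,54] y:[46/3,85/3] z:[47/2,77/2] -> hit [47/2,85/3], descend [1, 5]
  N1 x:[39,54] y:[59/3,83/3] z:[47/2,77/2] -> miss, prune
  N5 x:[14,40] y:[46/3,85/3] z:[51/2,35] -> hit [51/2,85/3], descend [3, 7]
    N3 x:[14,40] y:[77/3,85/3] z:[51/2,61/2] -> hit [77/3,85/3], descend [6, 10]
      N6 x:[14,26] y:[77/3,82/3] z:[26,61/2] -> hit [26,26] leaf, test {P0@t=26, P3(miss)}
      N10 x:[39,40] y:[80/3,85/3] z:[51/2,55/2] -> miss, prune
    N7 x:[26,34] y:[46/3,19] z:[55/2,35] -> miss, prune

Summary -> nodes [0, 1, 5, 3, 6, 10, 7]; box-tests=7; leaf-entries=1; first=P0

== RESULT ==
7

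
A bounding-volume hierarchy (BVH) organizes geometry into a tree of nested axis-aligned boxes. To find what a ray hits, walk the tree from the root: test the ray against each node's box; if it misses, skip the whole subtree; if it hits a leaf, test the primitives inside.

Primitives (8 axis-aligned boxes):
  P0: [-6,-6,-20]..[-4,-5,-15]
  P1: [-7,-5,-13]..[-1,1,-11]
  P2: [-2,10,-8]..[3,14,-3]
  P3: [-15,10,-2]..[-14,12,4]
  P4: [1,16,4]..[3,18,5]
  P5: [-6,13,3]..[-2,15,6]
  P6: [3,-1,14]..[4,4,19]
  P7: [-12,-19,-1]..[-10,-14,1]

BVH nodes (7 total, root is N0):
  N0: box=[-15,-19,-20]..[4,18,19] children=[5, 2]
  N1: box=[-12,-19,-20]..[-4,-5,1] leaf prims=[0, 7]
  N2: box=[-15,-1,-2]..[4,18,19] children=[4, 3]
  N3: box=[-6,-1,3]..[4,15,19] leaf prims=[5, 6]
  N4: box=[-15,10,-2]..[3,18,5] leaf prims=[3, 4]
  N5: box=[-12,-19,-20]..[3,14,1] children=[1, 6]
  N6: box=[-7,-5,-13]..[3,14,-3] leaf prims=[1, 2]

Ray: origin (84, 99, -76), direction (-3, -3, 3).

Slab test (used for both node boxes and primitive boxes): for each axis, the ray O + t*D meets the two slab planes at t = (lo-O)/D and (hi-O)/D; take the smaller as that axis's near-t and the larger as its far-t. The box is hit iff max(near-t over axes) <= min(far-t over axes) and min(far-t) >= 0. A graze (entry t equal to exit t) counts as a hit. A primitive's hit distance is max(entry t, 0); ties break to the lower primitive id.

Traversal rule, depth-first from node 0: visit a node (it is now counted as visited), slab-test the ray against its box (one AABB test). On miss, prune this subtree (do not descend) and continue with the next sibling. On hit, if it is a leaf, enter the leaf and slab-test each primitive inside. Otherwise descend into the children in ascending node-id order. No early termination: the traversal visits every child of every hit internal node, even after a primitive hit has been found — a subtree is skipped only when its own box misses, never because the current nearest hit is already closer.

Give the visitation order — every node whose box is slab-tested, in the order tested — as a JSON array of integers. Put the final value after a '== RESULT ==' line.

Trace the traversal:
N0 x:[80/3,33] y:[27,118/3] z:[56/3,95/3] -> hit [27,95/3], descend [2, 5]
  N2 x:[80/3,33] y:[27,100/3] z:[74/3,95/3] -> hit [27,95/3], descend [3, 4]
    N3 x:[80/3,30] y:[28,100/3] z:[79/3,95/3] -> hit [28,30] leaf, test {P5(miss), P6(miss)}
    N4 x:[27,33] y:[27,89/3] z:[74/3,27] -> hit [27,27] leaf, test {P3(miss), P4@t=27}
  N5 x:[27,32] y:[85/3,118/3] z:[56/3,77/3] -> miss, prune

Summary -> nodes [0, 2, 3, 4, 5]; box-tests=5; leaf-entries=2; first=P4

== RESULT ==
[0, 2, 3, 4, 5]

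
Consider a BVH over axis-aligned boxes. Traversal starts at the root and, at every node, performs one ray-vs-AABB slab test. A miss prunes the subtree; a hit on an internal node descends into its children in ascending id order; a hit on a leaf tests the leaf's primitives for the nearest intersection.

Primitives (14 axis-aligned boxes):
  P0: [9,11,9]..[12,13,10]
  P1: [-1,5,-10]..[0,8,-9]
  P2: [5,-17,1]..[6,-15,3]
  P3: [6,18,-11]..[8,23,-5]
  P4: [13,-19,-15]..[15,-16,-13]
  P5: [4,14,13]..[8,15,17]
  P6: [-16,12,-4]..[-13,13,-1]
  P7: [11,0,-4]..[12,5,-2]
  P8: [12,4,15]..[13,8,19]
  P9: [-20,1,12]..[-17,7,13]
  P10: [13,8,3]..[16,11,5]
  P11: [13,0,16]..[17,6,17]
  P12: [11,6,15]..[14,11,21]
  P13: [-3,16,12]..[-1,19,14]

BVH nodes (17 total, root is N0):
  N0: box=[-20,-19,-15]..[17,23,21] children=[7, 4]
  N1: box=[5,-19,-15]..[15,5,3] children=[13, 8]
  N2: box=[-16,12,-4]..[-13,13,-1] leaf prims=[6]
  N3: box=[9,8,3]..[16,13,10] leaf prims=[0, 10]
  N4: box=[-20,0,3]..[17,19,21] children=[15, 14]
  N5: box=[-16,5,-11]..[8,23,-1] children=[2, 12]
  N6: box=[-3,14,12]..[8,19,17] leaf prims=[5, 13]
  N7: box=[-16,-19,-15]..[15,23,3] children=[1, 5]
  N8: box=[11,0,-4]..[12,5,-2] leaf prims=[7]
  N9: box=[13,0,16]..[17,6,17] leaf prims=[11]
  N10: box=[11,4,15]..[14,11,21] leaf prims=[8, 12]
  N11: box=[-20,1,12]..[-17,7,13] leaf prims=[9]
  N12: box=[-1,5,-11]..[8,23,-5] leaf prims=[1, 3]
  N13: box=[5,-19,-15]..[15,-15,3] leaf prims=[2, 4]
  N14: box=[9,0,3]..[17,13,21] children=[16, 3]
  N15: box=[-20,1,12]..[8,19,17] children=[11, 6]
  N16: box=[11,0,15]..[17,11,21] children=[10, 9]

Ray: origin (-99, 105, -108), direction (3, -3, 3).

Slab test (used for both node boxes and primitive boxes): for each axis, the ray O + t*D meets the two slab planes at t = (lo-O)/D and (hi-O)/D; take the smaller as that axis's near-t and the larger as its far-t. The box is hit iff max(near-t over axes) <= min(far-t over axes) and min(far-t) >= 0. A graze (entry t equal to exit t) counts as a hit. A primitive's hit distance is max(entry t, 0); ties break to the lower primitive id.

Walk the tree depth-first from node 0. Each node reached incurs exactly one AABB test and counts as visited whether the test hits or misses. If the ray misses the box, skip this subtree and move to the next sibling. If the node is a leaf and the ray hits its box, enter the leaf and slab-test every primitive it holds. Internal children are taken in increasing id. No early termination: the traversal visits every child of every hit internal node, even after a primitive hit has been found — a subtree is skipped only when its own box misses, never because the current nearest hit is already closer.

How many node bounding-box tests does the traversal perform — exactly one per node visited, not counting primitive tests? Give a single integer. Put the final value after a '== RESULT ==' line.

Walk:
N0 x:[79/3,116/3] y:[82/3,124/3] z:[31,43] -> hit [31,116/3], descend [4, 7]
  N4 x:[79/3,116/3] y:[86/3,35] z:[37,43] -> miss, prune
  N7 x:[83/3,38] y:[82/3,124/3] z:[31,37] -> hit [31,37], descend [1, 5]
    N1 x:[104/3,38] y:[100/3,124/3] z:[31,37] -> hit [104/3,37], descend [8, 13]
      N8 x:[110/3,37] y:[100/3,35] z:[104/3,106/3] -> miss, prune
      N13 x:[104/3,38] y:[40,124/3] z:[31,37] -> miss, prune
    N5 x:[83/3,107/3] y:[82/3,100/3] z:[97/3,107/3] -> hit [97/3,100/3], descend [2, 12]
      N2 x:[83/3,86/3] y:[92/3,31] z:[104/3,107/3] -> miss, prune
      N12 x:[98/3,107/3] y:[82/3,100/3] z:[97/3,103/3] -> hit [98/3,100/3] leaf, test {P1@t=98/3, P3(miss)}

Summary -> nodes [0, 4, 7, 1, 8, 13, 5, 2, 12]; box-tests=9; leaf-entries=1; first=P1

== RESULT ==
9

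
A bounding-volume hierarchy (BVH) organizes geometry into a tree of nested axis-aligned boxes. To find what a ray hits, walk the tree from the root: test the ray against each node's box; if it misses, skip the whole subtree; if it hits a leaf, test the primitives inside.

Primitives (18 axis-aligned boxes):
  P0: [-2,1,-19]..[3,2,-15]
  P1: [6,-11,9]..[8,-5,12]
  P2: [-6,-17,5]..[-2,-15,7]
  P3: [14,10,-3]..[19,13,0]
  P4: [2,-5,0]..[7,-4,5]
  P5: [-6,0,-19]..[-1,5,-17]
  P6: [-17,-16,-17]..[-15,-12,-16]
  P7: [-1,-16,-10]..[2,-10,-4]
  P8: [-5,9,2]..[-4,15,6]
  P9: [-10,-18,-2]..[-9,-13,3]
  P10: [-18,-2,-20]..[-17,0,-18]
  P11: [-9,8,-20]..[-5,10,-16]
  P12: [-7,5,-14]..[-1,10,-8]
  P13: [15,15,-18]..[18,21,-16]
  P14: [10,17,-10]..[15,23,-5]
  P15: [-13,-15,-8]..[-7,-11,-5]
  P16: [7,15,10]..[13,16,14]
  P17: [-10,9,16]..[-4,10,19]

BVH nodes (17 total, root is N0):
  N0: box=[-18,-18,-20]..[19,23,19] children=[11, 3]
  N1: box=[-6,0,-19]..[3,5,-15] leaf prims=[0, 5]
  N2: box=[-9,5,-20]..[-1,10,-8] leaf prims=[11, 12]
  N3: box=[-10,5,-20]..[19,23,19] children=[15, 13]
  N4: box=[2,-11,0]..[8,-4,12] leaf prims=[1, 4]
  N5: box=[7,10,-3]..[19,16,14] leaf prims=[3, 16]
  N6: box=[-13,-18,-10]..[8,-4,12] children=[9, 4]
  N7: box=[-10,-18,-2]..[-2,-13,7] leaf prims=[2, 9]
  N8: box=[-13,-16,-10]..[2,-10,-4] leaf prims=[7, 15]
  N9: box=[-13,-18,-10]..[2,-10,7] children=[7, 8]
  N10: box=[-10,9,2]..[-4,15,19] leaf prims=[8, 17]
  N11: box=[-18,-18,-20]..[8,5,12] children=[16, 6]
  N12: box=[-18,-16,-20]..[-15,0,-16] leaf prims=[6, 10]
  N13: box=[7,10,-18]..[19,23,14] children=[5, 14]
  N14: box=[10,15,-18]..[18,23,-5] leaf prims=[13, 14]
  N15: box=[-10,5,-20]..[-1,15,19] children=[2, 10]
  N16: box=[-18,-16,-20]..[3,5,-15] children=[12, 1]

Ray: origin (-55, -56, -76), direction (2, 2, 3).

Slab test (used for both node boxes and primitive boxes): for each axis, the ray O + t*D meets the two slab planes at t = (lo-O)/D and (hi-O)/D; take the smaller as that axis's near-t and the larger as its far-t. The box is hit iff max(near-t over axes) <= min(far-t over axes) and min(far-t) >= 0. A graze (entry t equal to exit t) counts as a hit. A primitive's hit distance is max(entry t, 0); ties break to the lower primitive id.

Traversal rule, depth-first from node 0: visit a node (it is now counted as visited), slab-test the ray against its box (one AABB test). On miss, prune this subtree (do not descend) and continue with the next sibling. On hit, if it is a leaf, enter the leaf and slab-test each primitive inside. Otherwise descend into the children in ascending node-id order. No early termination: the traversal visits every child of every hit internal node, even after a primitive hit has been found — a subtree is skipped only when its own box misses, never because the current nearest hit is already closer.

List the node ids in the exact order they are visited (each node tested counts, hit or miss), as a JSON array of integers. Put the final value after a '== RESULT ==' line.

Walk:
N0 x:[37/2,37] y:[19,79/2] z:[56/3,95/3] -> hit [19,95/3], descend [3, 11]
  N3 x:[45/2,37] y:[61/2,79/2] z:[56/3,95/3] -> hit [61/2,95/3], descend [13, 15]
    N13 x:[31,37] y:[33,79/2] z:[58/3,30] -> miss, prune
    N15 x:[45/2,27] y:[61/2,71/2] z:[56/3,95/3] -> miss, prune
  N11 x:[37/2,63/2] y:[19,61/2] z:[56/3,88/3] -> hit [19,88/3], descend [6, 16]
    N6 x:[21,63/2] y:[19,26] z:[22,88/3] -> hit [22,26], descend [4, 9]
      N4 x:[57/2,63/2] y:[45/2,26] z:[76/3,88/3] -> miss, prune
      N9 x:[21,57/2] y:[19,23] z:[22,83/3] -> hit [22,23], descend [7, 8]
        N7 x:[45/2,53/2] y:[19,43/2] z:[74/3,83/3] -> miss, prune
        N8 x:[21,57/2] y:[20,23] z:[22,24] -> hit [22,23] leaf, test {P7(miss), P15(miss)}
    N16 x:[37/2,29] y:[20,61/2] z:[56/3,61/3] -> hit [20,61/3], descend [1, 12]
      N1 x:[49/2,29] y:[28,61/2] z:[19,61/3] -> miss, prune
      N12 x:[37/2,20] y:[20,28] z:[56/3,20] -> hit [20,20] leaf, test {P6@t=20, P10(miss)}

Summary -> nodes [0, 3, 13, 15, 11, 6, 4, 9, 7, 8, 16, 1, 12]; box-tests=13; leaf-entries=2; first=P6

== RESULT ==
[0, 3, 13, 15, 11, 6, 4, 9, 7, 8, 16, 1, 12]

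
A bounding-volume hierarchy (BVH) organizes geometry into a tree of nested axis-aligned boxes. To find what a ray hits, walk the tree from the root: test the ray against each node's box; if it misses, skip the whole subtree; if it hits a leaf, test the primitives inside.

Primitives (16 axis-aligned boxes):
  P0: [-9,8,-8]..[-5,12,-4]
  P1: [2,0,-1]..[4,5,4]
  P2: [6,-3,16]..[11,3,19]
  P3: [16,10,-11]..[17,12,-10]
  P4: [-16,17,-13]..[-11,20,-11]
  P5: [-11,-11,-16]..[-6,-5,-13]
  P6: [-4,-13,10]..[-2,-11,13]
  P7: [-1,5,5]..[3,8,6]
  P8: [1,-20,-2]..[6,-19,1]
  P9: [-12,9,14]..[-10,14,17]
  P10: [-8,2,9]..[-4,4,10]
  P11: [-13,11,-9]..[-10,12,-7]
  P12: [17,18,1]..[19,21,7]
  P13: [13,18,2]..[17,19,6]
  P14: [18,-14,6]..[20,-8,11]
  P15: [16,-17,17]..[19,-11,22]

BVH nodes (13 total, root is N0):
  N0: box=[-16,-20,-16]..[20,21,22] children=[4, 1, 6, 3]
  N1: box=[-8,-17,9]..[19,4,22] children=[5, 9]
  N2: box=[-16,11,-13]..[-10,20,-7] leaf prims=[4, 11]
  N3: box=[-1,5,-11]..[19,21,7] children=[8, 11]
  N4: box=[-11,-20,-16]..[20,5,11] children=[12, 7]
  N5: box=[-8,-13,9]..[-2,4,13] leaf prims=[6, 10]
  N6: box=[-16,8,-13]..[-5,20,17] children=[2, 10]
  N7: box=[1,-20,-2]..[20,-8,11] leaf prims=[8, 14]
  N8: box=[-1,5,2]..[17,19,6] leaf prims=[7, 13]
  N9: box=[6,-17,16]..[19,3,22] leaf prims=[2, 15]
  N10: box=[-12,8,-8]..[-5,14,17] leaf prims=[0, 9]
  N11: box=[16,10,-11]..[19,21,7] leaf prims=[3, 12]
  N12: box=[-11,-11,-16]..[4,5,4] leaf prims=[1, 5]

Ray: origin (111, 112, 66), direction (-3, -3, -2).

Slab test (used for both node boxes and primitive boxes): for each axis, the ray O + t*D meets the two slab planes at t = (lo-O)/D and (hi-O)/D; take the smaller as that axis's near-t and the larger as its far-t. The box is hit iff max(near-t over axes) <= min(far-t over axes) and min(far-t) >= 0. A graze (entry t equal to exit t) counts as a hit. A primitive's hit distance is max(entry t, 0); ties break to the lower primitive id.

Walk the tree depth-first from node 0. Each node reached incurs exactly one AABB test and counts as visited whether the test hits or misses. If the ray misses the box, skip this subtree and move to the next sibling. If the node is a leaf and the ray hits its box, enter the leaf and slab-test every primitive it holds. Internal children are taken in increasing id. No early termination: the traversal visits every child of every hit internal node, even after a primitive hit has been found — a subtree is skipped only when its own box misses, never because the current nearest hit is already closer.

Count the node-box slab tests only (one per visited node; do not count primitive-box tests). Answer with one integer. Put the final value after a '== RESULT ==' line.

Trace the traversal:
N0 x:[91/3,127/3] y:[91/3,44] z:[22,41] -> hit [91/3,41], descend [1, 3, 4, 6]
  N1 x:[92/3,119/3] y:[36,43] z:[22,57/2] -> miss, prune
  N3 x:[92/3,112/3] y:[91/3,107/3] z:[59/2,77/2] -> hit [92/3,107/3], descend [8, 11]
    N8 x:[94/3,112/3] y:[31,107/3] z:[30,32] -> hit [94/3,32] leaf, test {P7(miss), P13@t=94/3}
    N11 x:[92/3,95/3] y:[91/3,34] z:[59/2,77/2] -> hit [92/3,95/3] leaf, test {P3(miss), P12@t=92/3}
  N4 x:[91/3,122/3] y:[107/3,44] z:[55/2,41] -> hit [107/3,122/3], descend [7, 12]
    N7 x:[91/3,110/3] y:[40,44] z:[55/2,34] -> miss, prune
    N12 x:[107/3,122/3] y:[107/3,41] z:[31,41] -> hit [107/3,122/3] leaf, test {P1(miss), P5@t=79/2}
  N6 x:[116/3,127/3] y:[92/3,104/3] z:[49/2,79/2] -> miss, prune

Summary -> nodes [0, 1, 3, 8, 11, 4, 7, 12, 6]; box-tests=9; leaf-entries=3; first=P12

== RESULT ==
9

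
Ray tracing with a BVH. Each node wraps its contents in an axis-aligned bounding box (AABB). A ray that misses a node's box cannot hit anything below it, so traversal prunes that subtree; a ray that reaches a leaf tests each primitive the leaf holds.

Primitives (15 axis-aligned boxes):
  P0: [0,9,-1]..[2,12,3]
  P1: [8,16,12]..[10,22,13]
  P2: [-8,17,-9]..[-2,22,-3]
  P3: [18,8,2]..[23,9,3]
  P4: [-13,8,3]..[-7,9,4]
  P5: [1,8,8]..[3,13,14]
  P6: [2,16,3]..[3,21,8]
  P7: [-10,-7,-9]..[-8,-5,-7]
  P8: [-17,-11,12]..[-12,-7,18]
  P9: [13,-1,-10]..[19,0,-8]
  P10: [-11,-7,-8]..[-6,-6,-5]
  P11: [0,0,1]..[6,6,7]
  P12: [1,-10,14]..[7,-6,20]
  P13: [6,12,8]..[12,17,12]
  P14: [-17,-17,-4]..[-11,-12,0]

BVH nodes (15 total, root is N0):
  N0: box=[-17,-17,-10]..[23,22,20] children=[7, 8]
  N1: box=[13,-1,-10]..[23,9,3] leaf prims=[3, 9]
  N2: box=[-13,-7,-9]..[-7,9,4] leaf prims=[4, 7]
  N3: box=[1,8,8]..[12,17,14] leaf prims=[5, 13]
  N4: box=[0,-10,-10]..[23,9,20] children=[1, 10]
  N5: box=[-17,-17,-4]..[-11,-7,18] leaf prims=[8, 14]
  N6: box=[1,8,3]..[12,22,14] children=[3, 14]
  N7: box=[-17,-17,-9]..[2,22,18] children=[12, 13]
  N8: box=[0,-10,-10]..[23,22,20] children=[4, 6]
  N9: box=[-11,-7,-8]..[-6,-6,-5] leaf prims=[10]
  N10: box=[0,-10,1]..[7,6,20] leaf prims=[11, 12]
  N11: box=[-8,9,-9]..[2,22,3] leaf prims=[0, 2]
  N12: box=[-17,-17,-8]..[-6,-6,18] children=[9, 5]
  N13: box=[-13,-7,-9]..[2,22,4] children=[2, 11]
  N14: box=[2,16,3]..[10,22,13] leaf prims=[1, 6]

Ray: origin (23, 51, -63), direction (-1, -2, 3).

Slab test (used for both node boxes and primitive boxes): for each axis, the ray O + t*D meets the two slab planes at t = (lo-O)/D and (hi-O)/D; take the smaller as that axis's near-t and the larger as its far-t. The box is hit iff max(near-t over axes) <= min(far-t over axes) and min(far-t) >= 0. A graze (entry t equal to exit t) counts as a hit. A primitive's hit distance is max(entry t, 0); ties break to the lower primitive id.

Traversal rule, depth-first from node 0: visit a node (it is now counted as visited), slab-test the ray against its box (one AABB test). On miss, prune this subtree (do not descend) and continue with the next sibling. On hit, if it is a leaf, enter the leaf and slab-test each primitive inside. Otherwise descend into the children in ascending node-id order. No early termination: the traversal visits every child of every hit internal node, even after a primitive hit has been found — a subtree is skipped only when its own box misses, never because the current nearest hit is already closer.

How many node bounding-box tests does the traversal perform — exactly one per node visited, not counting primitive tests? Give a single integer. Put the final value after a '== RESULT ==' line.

Walk:
N0 x:[0,40] y:[29/2,34] z:[53/3,83/3] -> hit [53/3,83/3], descend [7, 8]
  N7 x:[21,40] y:[29/2,34] z:[18,27] -> hit [21,27], descend [12, 13]
    N12 x:[29,40] y:[57/2,34] z:[55/3,27] -> miss, prune
    N13 x:[21,36] y:[29/2,29] z:[18,67/3] -> hit [21,67/3], descend [2, 11]
      N2 x:[30,36] y:[21,29] z:[18,67/3] -> miss, prune
      N11 x:[21,31] y:[29/2,21] z:[18,22] -> hit [21,21] leaf, test {P0@t=21, P2(miss)}
  N8 x:[0,23] y:[29/2,61/2] z:[53/3,83/3] -> hit [53/3,23], descend [4, 6]
    N4 x:[0,23] y:[21,61/2] z:[53/3,83/3] -> hit [21,23], descend [1, 10]
      N1 x:[0,10] y:[21,26] z:[53/3,22] -> miss, prune
      N10 x:[16,23] y:[45/2,61/2] z:[64/3,83/3] -> hit [45/2,23] leaf, test {P11@t=45/2, P12(miss)}
    N6 x:[11,22] y:[29/2,43/2] z:[22,77/3] -> miss, prune

Summary -> nodes [0, 7, 12, 13, 2, 11, 8, 4, 1, 10, 6]; box-tests=11; leaf-entries=2; first=P0

== RESULT ==
11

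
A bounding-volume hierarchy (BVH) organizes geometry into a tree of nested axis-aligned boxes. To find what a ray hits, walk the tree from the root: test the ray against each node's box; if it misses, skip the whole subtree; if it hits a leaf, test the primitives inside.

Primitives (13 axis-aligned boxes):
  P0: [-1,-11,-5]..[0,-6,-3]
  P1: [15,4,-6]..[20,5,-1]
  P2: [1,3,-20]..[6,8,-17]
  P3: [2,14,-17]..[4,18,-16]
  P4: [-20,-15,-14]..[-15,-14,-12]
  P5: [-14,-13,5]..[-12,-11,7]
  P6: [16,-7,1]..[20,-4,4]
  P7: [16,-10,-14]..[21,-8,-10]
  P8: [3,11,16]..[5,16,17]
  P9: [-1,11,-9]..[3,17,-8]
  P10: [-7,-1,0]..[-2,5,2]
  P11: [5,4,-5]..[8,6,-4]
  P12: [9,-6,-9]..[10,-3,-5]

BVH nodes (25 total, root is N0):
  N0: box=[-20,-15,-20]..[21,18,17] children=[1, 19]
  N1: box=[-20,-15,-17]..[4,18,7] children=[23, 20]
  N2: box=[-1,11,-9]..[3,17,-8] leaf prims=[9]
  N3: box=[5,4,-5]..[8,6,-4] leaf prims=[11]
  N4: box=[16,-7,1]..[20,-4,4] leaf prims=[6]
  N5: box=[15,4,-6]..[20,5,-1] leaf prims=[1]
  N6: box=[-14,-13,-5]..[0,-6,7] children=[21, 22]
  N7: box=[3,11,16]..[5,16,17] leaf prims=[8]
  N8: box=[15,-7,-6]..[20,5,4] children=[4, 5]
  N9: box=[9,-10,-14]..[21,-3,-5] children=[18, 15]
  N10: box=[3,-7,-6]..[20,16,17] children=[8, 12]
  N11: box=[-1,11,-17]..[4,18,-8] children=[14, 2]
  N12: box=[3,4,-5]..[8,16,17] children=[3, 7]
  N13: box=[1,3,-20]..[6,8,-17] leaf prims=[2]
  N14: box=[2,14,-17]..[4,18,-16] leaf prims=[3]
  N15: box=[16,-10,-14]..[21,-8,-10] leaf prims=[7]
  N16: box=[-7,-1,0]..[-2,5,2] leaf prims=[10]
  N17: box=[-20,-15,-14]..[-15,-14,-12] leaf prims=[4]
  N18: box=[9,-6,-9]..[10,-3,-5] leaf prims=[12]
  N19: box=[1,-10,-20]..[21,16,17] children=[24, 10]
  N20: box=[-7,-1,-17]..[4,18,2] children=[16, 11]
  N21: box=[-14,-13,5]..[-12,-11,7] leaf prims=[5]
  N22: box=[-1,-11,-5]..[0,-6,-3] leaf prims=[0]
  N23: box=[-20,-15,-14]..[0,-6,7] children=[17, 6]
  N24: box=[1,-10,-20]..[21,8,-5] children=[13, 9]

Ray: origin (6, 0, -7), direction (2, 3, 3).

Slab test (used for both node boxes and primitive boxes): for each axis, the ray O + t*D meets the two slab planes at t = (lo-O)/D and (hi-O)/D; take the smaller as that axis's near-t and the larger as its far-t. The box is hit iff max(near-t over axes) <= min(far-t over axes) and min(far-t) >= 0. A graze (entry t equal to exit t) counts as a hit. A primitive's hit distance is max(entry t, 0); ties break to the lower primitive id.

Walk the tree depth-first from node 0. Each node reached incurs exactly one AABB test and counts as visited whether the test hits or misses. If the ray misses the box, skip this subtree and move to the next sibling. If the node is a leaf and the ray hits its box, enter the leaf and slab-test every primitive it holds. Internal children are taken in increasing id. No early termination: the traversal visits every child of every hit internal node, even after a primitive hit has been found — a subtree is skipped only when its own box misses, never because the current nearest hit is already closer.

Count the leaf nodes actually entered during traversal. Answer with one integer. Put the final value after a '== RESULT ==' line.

Traverse from the root:
N0 x:[-13,15/2] y:[-5,6] z:[-13/3,8] -> hit [-13/3,6], descend [1, 19]
  N1 x:[-13,-1] y:[-5,6] z:[-10/3,14/3] -> miss, prune
  N19 x:[-5/2,15/2] y:[-10/3,16/3] z:[-13/3,8] -> hit [-5/2,16/3], descend [10, 24]
    N10 x:[-3/2,7] y:[-7/3,16/3] z:[1/3,8] -> hit [1/3,16/3], descend [8, 12]
      N8 x:[9/2,7] y:[-7/3,5/3] z:[1/3,11/3] -> miss, prune
      N12 x:[-3/2,1] y:[4/3,16/3] z:[2/3,8] -> miss, prune
    N24 x:[-5/2,15/2] y:[-10/3,8/3] z:[-13/3,2/3] -> hit [-5/2,2/3], descend [9, 13]
      N9 x:[3/2,15/2] y:[-10/3,-1] z:[-7/3,2/3] -> miss, prune
      N13 x:[-5/2,0] y:[1,8/3] z:[-13/3,-10/3] -> miss, prune

order=[0, 1, 19, 10, 8, 12, 24, 9, 13]  |boxes|=9  |leaves|=0  hit=miss

== RESULT ==
0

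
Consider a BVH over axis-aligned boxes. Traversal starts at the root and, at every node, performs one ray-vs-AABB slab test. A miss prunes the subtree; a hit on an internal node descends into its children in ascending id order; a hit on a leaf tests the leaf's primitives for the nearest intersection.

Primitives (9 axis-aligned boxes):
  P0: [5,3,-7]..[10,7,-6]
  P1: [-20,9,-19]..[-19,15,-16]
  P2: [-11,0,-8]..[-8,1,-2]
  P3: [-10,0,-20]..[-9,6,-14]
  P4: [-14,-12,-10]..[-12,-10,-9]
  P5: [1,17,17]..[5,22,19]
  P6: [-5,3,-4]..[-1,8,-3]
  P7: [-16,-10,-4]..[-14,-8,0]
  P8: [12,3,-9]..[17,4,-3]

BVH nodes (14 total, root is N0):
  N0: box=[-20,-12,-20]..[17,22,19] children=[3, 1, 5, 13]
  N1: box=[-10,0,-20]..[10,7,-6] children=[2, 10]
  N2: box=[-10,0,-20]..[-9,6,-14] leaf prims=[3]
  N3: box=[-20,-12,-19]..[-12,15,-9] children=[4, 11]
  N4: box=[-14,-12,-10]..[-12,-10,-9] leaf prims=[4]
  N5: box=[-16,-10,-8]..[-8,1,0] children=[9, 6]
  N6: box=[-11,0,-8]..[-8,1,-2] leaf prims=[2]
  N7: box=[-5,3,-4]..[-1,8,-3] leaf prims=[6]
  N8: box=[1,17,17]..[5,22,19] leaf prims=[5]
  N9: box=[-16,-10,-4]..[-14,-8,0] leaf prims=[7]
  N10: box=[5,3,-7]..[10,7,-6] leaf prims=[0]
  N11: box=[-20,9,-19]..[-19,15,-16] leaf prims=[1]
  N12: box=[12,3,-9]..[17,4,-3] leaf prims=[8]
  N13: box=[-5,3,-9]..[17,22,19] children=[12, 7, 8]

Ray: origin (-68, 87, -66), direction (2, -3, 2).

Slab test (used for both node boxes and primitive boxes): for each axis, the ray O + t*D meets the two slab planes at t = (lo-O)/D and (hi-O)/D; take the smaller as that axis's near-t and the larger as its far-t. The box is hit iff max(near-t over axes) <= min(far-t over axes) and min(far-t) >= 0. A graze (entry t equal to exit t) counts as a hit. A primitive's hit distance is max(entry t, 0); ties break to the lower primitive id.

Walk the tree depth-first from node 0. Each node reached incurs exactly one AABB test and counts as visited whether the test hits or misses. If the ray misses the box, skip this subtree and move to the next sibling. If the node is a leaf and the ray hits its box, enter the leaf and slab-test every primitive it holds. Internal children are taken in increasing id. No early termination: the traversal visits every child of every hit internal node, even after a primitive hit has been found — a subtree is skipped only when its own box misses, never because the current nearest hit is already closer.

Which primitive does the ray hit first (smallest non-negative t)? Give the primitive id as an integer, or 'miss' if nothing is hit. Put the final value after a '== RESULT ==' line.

Trace the traversal:
N0 x:[24,85/2] y:[65/3,33] z:[23,85/2] -> hit [24,33], descend [1, 3, 5, 13]
  N1 x:[29,39] y:[80/3,29] z:[23,30] -> hit [29,29], descend [2, 10]
    N2 x:[29,59/2] y:[27,29] z:[23,26] -> miss, prune
    N10 x:[73/2,39] y:[80/3,28] z:[59/2,30] -> miss, prune
  N3 x:[24,28] y:[24,33] z:[47/2,57/2] -> hit [24,28], descend [4, 11]
    N4 x:[27,28] y:[97/3,33] z:[28,57/2] -> miss, prune
    N11 x:[24,49/2] y:[24,26] z:[47/2,25] -> hit [24,49/2] leaf, test {P1@t=24}
  N5 x:[26,30] y:[86/3,97/3] z:[29,33] -> hit [29,30], descend [6, 9]
    N6 x:[57/2,30] y:[86/3,29] z:[29,32] -> hit [29,29] leaf, test {P2@t=29}
    N9 x:[26,27] y:[95/3,97/3] z:[31,33] -> miss, prune
  N13 x:[63/2,85/2] y:[65/3,28] z:[57/2,85/2] -> miss, prune

Summary -> nodes [0, 1, 2, 10, 3, 4, 11, 5, 6, 9, 13]; box-tests=11; leaf-entries=2; first=P1

== RESULT ==
1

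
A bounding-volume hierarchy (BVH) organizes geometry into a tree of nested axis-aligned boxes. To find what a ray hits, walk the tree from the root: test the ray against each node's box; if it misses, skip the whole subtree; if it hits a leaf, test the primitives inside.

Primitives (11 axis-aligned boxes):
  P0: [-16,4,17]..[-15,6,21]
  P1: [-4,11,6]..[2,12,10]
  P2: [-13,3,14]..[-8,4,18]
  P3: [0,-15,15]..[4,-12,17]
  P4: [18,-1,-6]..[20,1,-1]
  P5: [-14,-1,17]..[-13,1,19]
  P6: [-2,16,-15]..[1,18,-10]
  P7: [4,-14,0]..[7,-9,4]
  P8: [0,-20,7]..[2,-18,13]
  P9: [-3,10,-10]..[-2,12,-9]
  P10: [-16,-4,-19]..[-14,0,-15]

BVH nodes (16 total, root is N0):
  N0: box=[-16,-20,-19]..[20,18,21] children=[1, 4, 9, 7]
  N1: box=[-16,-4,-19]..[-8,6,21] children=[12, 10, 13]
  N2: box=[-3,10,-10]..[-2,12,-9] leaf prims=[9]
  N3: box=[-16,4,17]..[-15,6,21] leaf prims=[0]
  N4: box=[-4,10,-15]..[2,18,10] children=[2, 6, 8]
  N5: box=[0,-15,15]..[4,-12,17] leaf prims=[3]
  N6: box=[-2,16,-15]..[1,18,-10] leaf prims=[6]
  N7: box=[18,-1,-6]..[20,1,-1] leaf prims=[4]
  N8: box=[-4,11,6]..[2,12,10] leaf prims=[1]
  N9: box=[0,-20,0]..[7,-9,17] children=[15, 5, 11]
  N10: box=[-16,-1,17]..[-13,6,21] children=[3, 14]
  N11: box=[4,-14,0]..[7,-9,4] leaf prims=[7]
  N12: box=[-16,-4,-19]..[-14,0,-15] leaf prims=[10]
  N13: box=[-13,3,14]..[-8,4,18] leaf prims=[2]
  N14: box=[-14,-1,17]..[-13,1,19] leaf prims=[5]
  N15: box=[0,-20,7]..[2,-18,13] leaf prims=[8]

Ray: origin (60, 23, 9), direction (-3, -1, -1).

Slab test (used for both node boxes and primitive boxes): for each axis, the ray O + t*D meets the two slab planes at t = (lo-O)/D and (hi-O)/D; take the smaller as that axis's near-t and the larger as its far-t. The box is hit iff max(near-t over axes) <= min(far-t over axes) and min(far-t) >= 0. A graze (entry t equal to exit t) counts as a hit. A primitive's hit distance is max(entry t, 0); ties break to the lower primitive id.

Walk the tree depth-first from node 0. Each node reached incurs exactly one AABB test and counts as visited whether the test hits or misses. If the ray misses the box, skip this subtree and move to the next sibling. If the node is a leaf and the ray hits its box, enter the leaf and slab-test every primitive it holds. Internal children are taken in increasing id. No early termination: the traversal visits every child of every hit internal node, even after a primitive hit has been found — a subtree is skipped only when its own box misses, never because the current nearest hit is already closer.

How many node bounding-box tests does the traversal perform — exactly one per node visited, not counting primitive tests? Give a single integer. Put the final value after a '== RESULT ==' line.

Walk:
N0 x:[40/3,76/3] y:[5,43] z:[-12,28] -> hit [40/3,76/3], descend [1, 4, 7, 9]
  N1 x:[68/3,76/3] y:[17,27] z:[-12,28] -> hit [68/3,76/3], descend [10, 12, 13]
    N10 x:[73/3,76/3] y:[17,24] z:[-12,-8] -> miss, prune
    N12 x:[74/3,76/3] y:[23,27] z:[24,28] -> hit [74/3,76/3] leaf, test {P10@t=74/3}
    N13 x:[68/3,73/3] y:[19,20] z:[-9,-5] -> miss, prune
  N4 x:[58/3,64/3] y:[5,13] z:[-1,24] -> miss, prune
  N7 x:[40/3,14] y:[22,24] z:[10,15] -> miss, prune
  N9 x:[53/3,20] y:[32,43] z:[-8,9] -> miss, prune

Visited [0, 1, 10, 12, 13, 4, 7, 9]. Tests: 8 box, 1 leaf. Nearest: P10.

== RESULT ==
8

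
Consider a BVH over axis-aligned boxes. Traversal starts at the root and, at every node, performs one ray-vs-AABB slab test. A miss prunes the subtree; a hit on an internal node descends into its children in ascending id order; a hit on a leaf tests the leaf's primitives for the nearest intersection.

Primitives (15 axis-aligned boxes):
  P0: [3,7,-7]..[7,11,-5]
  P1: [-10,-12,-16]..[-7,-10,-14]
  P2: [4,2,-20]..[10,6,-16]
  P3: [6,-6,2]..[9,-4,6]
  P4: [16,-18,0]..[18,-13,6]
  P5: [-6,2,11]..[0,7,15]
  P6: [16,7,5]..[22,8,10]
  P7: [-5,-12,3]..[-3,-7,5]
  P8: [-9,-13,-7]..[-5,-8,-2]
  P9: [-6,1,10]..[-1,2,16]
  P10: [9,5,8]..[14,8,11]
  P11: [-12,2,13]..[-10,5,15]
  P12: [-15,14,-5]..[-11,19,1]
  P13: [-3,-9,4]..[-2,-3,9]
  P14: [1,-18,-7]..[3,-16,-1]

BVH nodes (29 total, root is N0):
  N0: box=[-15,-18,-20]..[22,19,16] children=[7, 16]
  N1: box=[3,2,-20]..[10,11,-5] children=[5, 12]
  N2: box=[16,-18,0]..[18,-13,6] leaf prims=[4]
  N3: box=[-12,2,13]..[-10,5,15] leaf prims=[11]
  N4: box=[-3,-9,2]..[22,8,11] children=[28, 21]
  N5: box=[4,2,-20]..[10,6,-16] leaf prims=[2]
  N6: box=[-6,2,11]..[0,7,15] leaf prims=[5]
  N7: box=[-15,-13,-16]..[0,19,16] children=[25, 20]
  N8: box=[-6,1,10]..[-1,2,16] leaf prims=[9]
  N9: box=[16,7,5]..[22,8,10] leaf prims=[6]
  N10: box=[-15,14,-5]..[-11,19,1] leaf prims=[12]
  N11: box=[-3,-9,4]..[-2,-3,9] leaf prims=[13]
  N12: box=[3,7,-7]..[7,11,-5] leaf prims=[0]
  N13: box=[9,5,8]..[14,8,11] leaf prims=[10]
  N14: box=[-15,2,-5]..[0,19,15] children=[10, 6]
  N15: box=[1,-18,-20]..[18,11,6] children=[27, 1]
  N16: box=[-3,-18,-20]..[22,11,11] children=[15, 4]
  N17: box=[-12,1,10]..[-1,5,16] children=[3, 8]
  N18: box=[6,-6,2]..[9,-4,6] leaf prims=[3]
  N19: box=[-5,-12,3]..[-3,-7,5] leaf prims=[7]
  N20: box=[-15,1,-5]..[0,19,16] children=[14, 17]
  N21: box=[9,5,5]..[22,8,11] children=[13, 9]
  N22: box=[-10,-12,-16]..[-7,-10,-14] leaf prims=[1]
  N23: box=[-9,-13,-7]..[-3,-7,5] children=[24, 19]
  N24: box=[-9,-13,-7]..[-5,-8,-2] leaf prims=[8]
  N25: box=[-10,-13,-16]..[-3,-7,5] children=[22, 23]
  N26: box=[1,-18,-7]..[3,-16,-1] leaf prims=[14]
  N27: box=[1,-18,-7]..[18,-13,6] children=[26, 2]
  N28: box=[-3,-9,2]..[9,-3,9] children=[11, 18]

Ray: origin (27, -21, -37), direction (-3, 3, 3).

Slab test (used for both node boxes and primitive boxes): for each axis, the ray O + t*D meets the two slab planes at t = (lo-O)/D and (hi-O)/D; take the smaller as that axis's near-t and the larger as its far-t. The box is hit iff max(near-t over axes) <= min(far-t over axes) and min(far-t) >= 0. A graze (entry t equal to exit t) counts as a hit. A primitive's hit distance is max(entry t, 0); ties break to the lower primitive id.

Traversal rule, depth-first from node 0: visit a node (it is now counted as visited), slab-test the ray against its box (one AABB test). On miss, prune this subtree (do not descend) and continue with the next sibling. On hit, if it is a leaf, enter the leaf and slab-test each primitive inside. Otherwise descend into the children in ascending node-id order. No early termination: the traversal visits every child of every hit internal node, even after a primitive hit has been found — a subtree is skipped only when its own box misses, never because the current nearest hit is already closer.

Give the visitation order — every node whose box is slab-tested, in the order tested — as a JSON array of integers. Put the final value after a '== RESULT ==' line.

Traverse from the root:
N0 x:[5/3,14] y:[1,40/3] z:[17/3,53/3] -> hit [17/3,40/3], descend [7, 16]
  N7 x:[9,14] y:[8/3,40/3] z:[7,53/3] -> hit [9,40/3], descend [20, 25]
    N20 x:[9,14] y:[22/3,40/3] z:[32/3,53/3] -> hit [32/3,40/3], descend [14, 17]
      N14 x:[9,14] y:[23/3,40/3] z:[32/3,52/3] -> hit [32/3,40/3], descend [6, 10]
        N6 x:[9,11] y:[23/3,28/3] z:[16,52/3] -> miss, prune
        N10 x:[38/3,14] y:[35/3,40/3] z:[32/3,38/3] -> hit [38/3,38/3] leaf, test {P12@t=38/3}
      N17 x:[28/3,13] y:[22/3,26/3] z:[47/3,53/3] -> miss, prune
    N25 x:[10,37/3] y:[8/3,14/3] z:[7,14] -> miss, prune
  N16 x:[5/3,10] y:[1,32/3] z:[17/3,16] -> hit [17/3,10], descend [4, 15]
    N4 x:[5/3,10] y:[4,29/3] z:[13,16] -> miss, prune
    N15 x:[3,26/3] y:[1,32/3] z:[17/3,43/3] -> hit [17/3,26/3], descend [1, 27]
      N1 x:[17/3,8] y:[23/3,32/3] z:[17/3,32/3] -> hit [23/3,8], descend [5, 12]
        N5 x:[17/3,23/3] y:[23/3,9] z:[17/3,7] -> miss, prune
        N12 x:[20/3,8] y:[28/3,32/3] z:[10,32/3] -> miss, prune
      N27 x:[3,26/3] y:[1,8/3] z:[10,43/3] -> miss, prune

order=[0, 7, 20, 14, 6, 10, 17, 25, 16, 4, 15, 1, 5, 12, 27]  |boxes|=15  |leaves|=1  hit=P12

== RESULT ==
[0, 7, 20, 14, 6, 10, 17, 25, 16, 4, 15, 1, 5, 12, 27]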